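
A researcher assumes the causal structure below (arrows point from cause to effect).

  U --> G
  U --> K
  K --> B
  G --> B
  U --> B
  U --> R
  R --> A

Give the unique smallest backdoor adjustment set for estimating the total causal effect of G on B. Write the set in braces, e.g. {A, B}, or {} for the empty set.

{U}

Variables eligible for adjustment (non-descendants of G, excluding G and B): {A, K, R, U}.
Backdoor paths from G to B:
  P1: G <- U -> K -> B
  P2: G <- U -> B
The empty set is not sufficient: P1 (G <- U -> K -> B) has no collider blocking it and no conditioned non-collider, so it is open.
Try {U}:
  P1: blocked at fork node U ∈ conditioning set.
  P2: blocked at fork node U ∈ conditioning set.
{U} contains no descendant of G and blocks every backdoor path.
No other singleton works — e.g. {R} leaves P1 open — so {U} is the unique smallest valid adjustment set.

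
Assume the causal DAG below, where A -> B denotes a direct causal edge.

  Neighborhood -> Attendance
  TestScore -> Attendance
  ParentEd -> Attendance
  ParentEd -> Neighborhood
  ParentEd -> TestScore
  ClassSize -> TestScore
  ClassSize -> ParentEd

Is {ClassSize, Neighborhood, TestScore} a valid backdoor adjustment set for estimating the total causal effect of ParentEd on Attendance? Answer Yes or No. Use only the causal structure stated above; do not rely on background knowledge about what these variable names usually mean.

Backdoor paths from ParentEd to Attendance (paths whose first edge points into ParentEd):
  P1: ParentEd <- ClassSize -> TestScore -> Attendance
Condition 1 (no descendant of ParentEd in the set): FAILS — Neighborhood and TestScore are descendants of ParentEd.
Condition 2 (every backdoor path blocked by {ClassSize, Neighborhood, TestScore}):
  P1: blocked at fork node ClassSize ∈ conditioning set.
{ClassSize, Neighborhood, TestScore} does not satisfy the backdoor criterion.

No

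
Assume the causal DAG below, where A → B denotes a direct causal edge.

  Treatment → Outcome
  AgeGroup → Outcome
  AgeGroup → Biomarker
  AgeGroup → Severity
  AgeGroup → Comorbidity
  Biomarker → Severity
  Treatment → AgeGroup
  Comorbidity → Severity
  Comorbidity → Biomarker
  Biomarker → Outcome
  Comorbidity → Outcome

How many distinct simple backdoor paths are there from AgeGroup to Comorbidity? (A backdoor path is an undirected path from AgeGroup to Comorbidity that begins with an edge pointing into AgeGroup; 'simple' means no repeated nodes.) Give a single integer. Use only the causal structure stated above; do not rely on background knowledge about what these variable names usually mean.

3

A backdoor path from AgeGroup to Comorbidity is any simple undirected path whose first edge points into AgeGroup (i.e. leaves AgeGroup via a parent).
Parents of AgeGroup: {Treatment}.
Enumerating:
  P1: AgeGroup <- Treatment -> Outcome <- Comorbidity
  P2: AgeGroup <- Treatment -> Outcome <- Biomarker <- Comorbidity
  P3: AgeGroup <- Treatment -> Outcome <- Biomarker -> Severity <- Comorbidity
That exhausts the simple backdoor paths. Count: 3.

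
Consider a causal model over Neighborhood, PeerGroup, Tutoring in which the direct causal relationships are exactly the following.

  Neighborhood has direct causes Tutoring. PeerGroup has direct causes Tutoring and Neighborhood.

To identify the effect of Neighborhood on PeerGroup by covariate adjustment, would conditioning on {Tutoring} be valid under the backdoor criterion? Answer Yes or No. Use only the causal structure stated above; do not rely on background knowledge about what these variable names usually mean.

Backdoor paths from Neighborhood to PeerGroup (paths whose first edge points into Neighborhood):
  P1: Neighborhood <- Tutoring -> PeerGroup
Condition 1 (no descendant of Neighborhood in the set): holds — descendants of Neighborhood are {PeerGroup}; none are in {Tutoring}.
Condition 2 (every backdoor path blocked by {Tutoring}):
  P1: blocked at fork node Tutoring ∈ conditioning set.
{Tutoring} satisfies the backdoor criterion.

Yes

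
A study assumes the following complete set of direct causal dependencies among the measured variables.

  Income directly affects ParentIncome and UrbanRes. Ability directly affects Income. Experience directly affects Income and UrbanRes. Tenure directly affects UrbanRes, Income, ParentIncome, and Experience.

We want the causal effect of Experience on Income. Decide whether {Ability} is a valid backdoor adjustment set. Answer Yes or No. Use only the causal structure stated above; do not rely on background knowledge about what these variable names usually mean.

Backdoor paths from Experience to Income (paths whose first edge points into Experience):
  P1: Experience <- Tenure -> Income
  P2: Experience <- Tenure -> UrbanRes <- Income
  P3: Experience <- Tenure -> ParentIncome <- Income
Condition 1 (no descendant of Experience in the set): holds — descendants of Experience are {Income, ParentIncome, UrbanRes}; none are in {Ability}.
Condition 2 (every backdoor path blocked by {Ability}):
  P1: open — no interior node is in the conditioning set.
  P2: blocked at collider UrbanRes (neither it nor any descendant is in the conditioning set).
  P3: blocked at collider ParentIncome (neither it nor any descendant is in the conditioning set).
{Ability} does not satisfy the backdoor criterion.

No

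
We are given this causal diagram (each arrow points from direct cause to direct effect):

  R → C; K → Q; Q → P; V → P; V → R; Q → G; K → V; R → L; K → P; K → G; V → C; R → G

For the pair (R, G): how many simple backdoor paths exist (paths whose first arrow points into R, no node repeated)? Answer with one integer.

7

A backdoor path from R to G is any simple undirected path whose first edge points into R (i.e. leaves R via a parent).
Parents of R: {V}.
Enumerating:
  P1: R <- V <- K -> Q -> G
  P2: R <- V <- K -> P <- Q -> G
  P3: R <- V <- K -> G
  P4: R <- V -> P <- K -> Q -> G
  P5: R <- V -> P <- K -> G
  P6: R <- V -> P <- Q <- K -> G
  P7: R <- V -> P <- Q -> G
That exhausts the simple backdoor paths. Count: 7.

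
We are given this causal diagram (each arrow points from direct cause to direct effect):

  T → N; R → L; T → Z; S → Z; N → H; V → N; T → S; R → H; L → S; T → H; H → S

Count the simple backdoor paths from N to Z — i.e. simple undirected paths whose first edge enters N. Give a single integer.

A backdoor path from N to Z is any simple undirected path whose first edge points into N (i.e. leaves N via a parent).
Parents of N: {T, V}.
Enumerating:
  P1: N <- T -> H <- R -> L -> S -> Z
  P2: N <- T -> H -> S -> Z
  P3: N <- T -> S -> Z
  P4: N <- T -> Z
That exhausts the simple backdoor paths. Count: 4.

4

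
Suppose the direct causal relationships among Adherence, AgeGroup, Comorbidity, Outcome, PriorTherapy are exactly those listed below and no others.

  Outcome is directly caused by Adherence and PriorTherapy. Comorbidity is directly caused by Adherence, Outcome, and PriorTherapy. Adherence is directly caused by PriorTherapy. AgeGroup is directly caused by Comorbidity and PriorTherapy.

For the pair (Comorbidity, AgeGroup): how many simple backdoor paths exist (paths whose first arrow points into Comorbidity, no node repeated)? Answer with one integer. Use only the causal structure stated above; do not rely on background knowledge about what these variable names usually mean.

A backdoor path from Comorbidity to AgeGroup is any simple undirected path whose first edge points into Comorbidity (i.e. leaves Comorbidity via a parent).
Parents of Comorbidity: {Adherence, Outcome, PriorTherapy}.
Enumerating:
  P1: Comorbidity <- PriorTherapy -> AgeGroup
  P2: Comorbidity <- Adherence <- PriorTherapy -> AgeGroup
  P3: Comorbidity <- Adherence -> Outcome <- PriorTherapy -> AgeGroup
  P4: Comorbidity <- Outcome <- PriorTherapy -> AgeGroup
  P5: Comorbidity <- Outcome <- Adherence <- PriorTherapy -> AgeGroup
That exhausts the simple backdoor paths. Count: 5.

5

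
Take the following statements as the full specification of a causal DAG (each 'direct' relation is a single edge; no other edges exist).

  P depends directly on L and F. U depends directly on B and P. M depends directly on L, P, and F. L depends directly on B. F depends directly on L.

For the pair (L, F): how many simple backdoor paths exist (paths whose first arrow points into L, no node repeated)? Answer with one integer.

A backdoor path from L to F is any simple undirected path whose first edge points into L (i.e. leaves L via a parent).
Parents of L: {B}.
Enumerating:
  P1: L <- B -> U <- P <- F
  P2: L <- B -> U <- P -> M <- F
That exhausts the simple backdoor paths. Count: 2.

2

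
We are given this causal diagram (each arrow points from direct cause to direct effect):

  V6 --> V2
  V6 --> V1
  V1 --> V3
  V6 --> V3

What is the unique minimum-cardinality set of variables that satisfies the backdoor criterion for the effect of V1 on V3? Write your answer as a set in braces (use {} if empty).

{V6}

Variables eligible for adjustment (non-descendants of V1, excluding V1 and V3): {V2, V6}.
Backdoor paths from V1 to V3:
  P1: V1 <- V6 -> V3
The empty set is not sufficient: P1 (V1 <- V6 -> V3) has no collider blocking it and no conditioned non-collider, so it is open.
Try {V6}:
  P1: blocked at fork node V6 ∈ conditioning set.
{V6} contains no descendant of V1 and blocks every backdoor path.
No other singleton works — e.g. {V2} leaves P1 open — so {V6} is the unique smallest valid adjustment set.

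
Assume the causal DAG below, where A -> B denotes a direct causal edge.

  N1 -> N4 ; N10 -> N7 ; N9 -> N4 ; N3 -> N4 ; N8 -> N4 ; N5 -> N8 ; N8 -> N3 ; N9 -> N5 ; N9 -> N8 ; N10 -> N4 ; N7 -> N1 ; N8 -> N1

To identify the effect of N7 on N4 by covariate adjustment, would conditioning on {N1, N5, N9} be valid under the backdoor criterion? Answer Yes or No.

Backdoor paths from N7 to N4 (paths whose first edge points into N7):
  P1: N7 <- N10 -> N4
Condition 1 (no descendant of N7 in the set): FAILS — N1 is a descendant of N7.
Condition 2 (every backdoor path blocked by {N1, N5, N9}):
  P1: open — no interior node is in the conditioning set.
{N1, N5, N9} does not satisfy the backdoor criterion.

No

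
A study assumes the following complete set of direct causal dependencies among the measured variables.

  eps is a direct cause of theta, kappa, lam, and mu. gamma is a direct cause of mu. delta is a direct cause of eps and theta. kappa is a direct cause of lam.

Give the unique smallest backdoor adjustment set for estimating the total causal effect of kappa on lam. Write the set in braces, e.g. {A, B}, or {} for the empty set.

Variables eligible for adjustment (non-descendants of kappa, excluding kappa and lam): {delta, eps, gamma, mu, theta}.
Backdoor paths from kappa to lam:
  P1: kappa <- eps -> lam
The empty set is not sufficient: P1 (kappa <- eps -> lam) has no collider blocking it and no conditioned non-collider, so it is open.
Try {eps}:
  P1: blocked at fork node eps ∈ conditioning set.
{eps} contains no descendant of kappa and blocks every backdoor path.
No other singleton works — e.g. {delta} leaves P1 open — so {eps} is the unique smallest valid adjustment set.

{eps}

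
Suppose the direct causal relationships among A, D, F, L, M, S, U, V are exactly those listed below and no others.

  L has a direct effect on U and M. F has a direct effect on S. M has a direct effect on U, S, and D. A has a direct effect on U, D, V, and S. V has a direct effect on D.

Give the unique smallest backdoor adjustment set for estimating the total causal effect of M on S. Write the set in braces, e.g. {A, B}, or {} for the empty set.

Variables eligible for adjustment (non-descendants of M, excluding M and S): {A, F, L, V}.
Backdoor paths from M to S:
  P1: M <- L -> U <- A -> S
Each backdoor path contains an unconditioned collider, so every path is already blocked with the empty conditioning set:
  P1: blocked at collider U (neither it nor any descendant is in the conditioning set).
The empty set is therefore the unique smallest valid set.

{}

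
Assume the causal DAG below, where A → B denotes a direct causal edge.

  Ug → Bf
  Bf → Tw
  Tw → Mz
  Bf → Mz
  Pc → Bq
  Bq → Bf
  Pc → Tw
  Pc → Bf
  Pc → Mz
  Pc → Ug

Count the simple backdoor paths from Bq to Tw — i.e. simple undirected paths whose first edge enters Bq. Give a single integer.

A backdoor path from Bq to Tw is any simple undirected path whose first edge points into Bq (i.e. leaves Bq via a parent).
Parents of Bq: {Pc}.
Enumerating:
  P1: Bq <- Pc -> Ug -> Bf -> Tw
  P2: Bq <- Pc -> Ug -> Bf -> Mz <- Tw
  P3: Bq <- Pc -> Bf -> Tw
  P4: Bq <- Pc -> Bf -> Mz <- Tw
  P5: Bq <- Pc -> Tw
  P6: Bq <- Pc -> Mz <- Bf -> Tw
  P7: Bq <- Pc -> Mz <- Tw
That exhausts the simple backdoor paths. Count: 7.

7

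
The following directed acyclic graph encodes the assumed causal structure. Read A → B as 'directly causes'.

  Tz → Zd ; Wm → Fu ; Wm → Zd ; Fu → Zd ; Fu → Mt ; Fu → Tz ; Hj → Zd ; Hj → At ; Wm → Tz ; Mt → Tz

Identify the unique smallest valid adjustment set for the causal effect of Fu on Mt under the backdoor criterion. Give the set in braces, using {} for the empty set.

Variables eligible for adjustment (non-descendants of Fu, excluding Fu and Mt): {At, Hj, Wm}.
Backdoor paths from Fu to Mt:
  P1: Fu <- Wm -> Tz <- Mt
  P2: Fu <- Wm -> Zd <- Tz <- Mt
Each backdoor path contains an unconditioned collider, so every path is already blocked with the empty conditioning set:
  P1: blocked at collider Tz (neither it nor any descendant is in the conditioning set).
  P2: blocked at collider Zd (neither it nor any descendant is in the conditioning set).
The empty set is therefore the unique smallest valid set.

{}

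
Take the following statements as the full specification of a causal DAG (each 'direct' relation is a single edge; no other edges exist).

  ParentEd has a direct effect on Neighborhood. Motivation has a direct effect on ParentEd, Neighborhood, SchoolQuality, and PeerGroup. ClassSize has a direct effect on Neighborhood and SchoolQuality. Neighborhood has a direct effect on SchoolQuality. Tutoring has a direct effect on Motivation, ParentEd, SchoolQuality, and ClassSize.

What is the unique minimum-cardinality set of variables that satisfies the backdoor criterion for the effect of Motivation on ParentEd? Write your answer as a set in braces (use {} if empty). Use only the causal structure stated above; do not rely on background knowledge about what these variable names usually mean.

{Tutoring}

Variables eligible for adjustment (non-descendants of Motivation, excluding Motivation and ParentEd): {ClassSize, Tutoring}.
Backdoor paths from Motivation to ParentEd:
  P1: Motivation <- Tutoring -> ClassSize -> Neighborhood <- ParentEd
  P2: Motivation <- Tutoring -> ClassSize -> SchoolQuality <- Neighborhood <- ParentEd
  P3: Motivation <- Tutoring -> ParentEd
  P4: Motivation <- Tutoring -> SchoolQuality <- ClassSize -> Neighborhood <- ParentEd
  P5: Motivation <- Tutoring -> SchoolQuality <- Neighborhood <- ParentEd
The empty set is not sufficient: P3 (Motivation <- Tutoring -> ParentEd) has no collider blocking it and no conditioned non-collider, so it is open.
Try {Tutoring}:
  P1: blocked at fork node Tutoring ∈ conditioning set.
  P2: blocked at fork node Tutoring ∈ conditioning set.
  P3: blocked at fork node Tutoring ∈ conditioning set.
  P4: blocked at fork node Tutoring ∈ conditioning set.
  P5: blocked at fork node Tutoring ∈ conditioning set.
{Tutoring} contains no descendant of Motivation and blocks every backdoor path.
No other singleton works — e.g. {ClassSize} leaves P3 open — so {Tutoring} is the unique smallest valid adjustment set.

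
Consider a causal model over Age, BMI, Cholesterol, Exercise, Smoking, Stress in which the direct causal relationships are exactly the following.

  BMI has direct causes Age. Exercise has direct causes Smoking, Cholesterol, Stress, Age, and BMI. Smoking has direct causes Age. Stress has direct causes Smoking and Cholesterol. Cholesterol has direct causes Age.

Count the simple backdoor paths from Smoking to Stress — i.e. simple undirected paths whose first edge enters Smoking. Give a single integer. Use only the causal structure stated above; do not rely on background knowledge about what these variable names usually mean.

6

A backdoor path from Smoking to Stress is any simple undirected path whose first edge points into Smoking (i.e. leaves Smoking via a parent).
Parents of Smoking: {Age}.
Enumerating:
  P1: Smoking <- Age -> Cholesterol -> Stress
  P2: Smoking <- Age -> Cholesterol -> Exercise <- Stress
  P3: Smoking <- Age -> BMI -> Exercise <- Cholesterol -> Stress
  P4: Smoking <- Age -> BMI -> Exercise <- Stress
  P5: Smoking <- Age -> Exercise <- Cholesterol -> Stress
  P6: Smoking <- Age -> Exercise <- Stress
That exhausts the simple backdoor paths. Count: 6.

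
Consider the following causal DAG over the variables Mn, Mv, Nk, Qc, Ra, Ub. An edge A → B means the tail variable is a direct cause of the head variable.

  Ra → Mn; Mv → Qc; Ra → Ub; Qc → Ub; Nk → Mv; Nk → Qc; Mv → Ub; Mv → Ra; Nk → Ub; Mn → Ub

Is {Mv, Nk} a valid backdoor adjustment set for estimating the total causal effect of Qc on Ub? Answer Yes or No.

Backdoor paths from Qc to Ub (paths whose first edge points into Qc):
  P1: Qc <- Nk -> Mv -> Ra -> Mn -> Ub
  P2: Qc <- Nk -> Mv -> Ra -> Ub
  P3: Qc <- Nk -> Mv -> Ub
  P4: Qc <- Nk -> Ub
  P5: Qc <- Mv <- Nk -> Ub
  P6: Qc <- Mv -> Ra -> Mn -> Ub
  P7: Qc <- Mv -> Ra -> Ub
  P8: Qc <- Mv -> Ub
Condition 1 (no descendant of Qc in the set): holds — descendants of Qc are {Ub}; none are in {Mv, Nk}.
Condition 2 (every backdoor path blocked by {Mv, Nk}):
  P1: blocked at fork node Nk ∈ conditioning set.
  P2: blocked at fork node Nk ∈ conditioning set.
  P3: blocked at fork node Nk ∈ conditioning set.
  P4: blocked at fork node Nk ∈ conditioning set.
  P5: blocked at chain node Mv ∈ conditioning set.
  P6: blocked at fork node Mv ∈ conditioning set.
  P7: blocked at fork node Mv ∈ conditioning set.
  P8: blocked at fork node Mv ∈ conditioning set.
{Mv, Nk} satisfies the backdoor criterion.

Yes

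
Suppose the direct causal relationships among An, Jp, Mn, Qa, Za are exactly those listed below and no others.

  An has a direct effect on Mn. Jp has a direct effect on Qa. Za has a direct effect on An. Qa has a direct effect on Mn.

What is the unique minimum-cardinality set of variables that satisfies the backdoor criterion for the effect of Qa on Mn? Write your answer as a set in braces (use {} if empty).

{}

Variables eligible for adjustment (non-descendants of Qa, excluding Qa and Mn): {An, Jp, Za}.
Backdoor paths from Qa to Mn:
  (none)
With no backdoor paths the empty set already satisfies the criterion, and it is trivially minimal.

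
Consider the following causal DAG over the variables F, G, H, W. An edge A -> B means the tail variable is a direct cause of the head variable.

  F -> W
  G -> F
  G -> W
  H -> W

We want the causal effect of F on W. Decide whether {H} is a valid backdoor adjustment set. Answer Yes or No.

No

Backdoor paths from F to W (paths whose first edge points into F):
  P1: F <- G -> W
Condition 1 (no descendant of F in the set): holds — descendants of F are {W}; none are in {H}.
Condition 2 (every backdoor path blocked by {H}):
  P1: open — no interior node is in the conditioning set.
{H} does not satisfy the backdoor criterion.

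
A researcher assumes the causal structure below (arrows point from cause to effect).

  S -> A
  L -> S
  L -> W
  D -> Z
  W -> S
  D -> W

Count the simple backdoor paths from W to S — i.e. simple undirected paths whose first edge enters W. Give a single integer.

A backdoor path from W to S is any simple undirected path whose first edge points into W (i.e. leaves W via a parent).
Parents of W: {D, L}.
Enumerating:
  P1: W <- L -> S
That exhausts the simple backdoor paths. Count: 1.

1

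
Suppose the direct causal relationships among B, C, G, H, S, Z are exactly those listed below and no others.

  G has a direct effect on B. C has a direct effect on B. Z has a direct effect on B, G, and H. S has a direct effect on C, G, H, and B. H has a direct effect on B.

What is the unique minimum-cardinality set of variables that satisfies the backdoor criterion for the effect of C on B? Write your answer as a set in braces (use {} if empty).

Variables eligible for adjustment (non-descendants of C, excluding C and B): {G, H, S, Z}.
Backdoor paths from C to B:
  P1: C <- S -> G <- Z -> H -> B
  P2: C <- S -> G <- Z -> B
  P3: C <- S -> G -> B
  P4: C <- S -> H <- Z -> G -> B
  P5: C <- S -> H <- Z -> B
  P6: C <- S -> H -> B
  P7: C <- S -> B
The empty set is not sufficient: P3 (C <- S -> G -> B) has no collider blocking it and no conditioned non-collider, so it is open.
Try {S}:
  P1: blocked at fork node S ∈ conditioning set.
  P2: blocked at fork node S ∈ conditioning set.
  P3: blocked at fork node S ∈ conditioning set.
  P4: blocked at fork node S ∈ conditioning set.
  P5: blocked at fork node S ∈ conditioning set.
  P6: blocked at fork node S ∈ conditioning set.
  P7: blocked at fork node S ∈ conditioning set.
{S} contains no descendant of C and blocks every backdoor path.
No other singleton works — e.g. {Z} leaves P3 open — so {S} is the unique smallest valid adjustment set.

{S}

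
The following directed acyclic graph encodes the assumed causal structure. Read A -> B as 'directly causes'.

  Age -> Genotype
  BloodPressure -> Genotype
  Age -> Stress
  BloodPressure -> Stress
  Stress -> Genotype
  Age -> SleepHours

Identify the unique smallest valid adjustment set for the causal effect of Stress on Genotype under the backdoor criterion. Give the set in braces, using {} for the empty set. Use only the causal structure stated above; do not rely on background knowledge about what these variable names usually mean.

{Age, BloodPressure}

Variables eligible for adjustment (non-descendants of Stress, excluding Stress and Genotype): {Age, BloodPressure, SleepHours}.
Backdoor paths from Stress to Genotype:
  P1: Stress <- BloodPressure -> Genotype
  P2: Stress <- Age -> Genotype
The empty set is not sufficient: P1 (Stress <- BloodPressure -> Genotype) has no collider blocking it and no conditioned non-collider, so it is open.
Try {Age, BloodPressure}:
  P1: blocked at fork node BloodPressure ∈ conditioning set.
  P2: blocked at fork node Age ∈ conditioning set.
{Age, BloodPressure} contains no descendant of Stress and blocks every backdoor path.
Every element of {Age, BloodPressure} is needed (dropping Age leaves P2 open; dropping BloodPressure leaves P1 open), so no proper subset is valid.
Among all size-2 subsets of the eligible variables, only {Age, BloodPressure} blocks every backdoor path, so it is the unique smallest valid adjustment set.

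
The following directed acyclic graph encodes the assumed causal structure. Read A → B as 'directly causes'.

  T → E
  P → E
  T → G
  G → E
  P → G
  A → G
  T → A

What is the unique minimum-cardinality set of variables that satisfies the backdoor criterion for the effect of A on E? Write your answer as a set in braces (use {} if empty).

{T}

Variables eligible for adjustment (non-descendants of A, excluding A and E): {P, T}.
Backdoor paths from A to E:
  P1: A <- T -> G <- P -> E
  P2: A <- T -> G -> E
  P3: A <- T -> E
The empty set is not sufficient: P2 (A <- T -> G -> E) has no collider blocking it and no conditioned non-collider, so it is open.
Try {T}:
  P1: blocked at fork node T ∈ conditioning set.
  P2: blocked at fork node T ∈ conditioning set.
  P3: blocked at fork node T ∈ conditioning set.
{T} contains no descendant of A and blocks every backdoor path.
No other singleton works — e.g. {P} leaves P2 open — so {T} is the unique smallest valid adjustment set.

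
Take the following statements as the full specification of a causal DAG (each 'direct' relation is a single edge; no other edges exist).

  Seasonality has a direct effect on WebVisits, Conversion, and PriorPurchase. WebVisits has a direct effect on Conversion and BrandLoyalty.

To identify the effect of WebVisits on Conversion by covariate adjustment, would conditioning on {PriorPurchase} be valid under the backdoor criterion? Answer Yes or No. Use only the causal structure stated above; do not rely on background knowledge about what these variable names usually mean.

No

Backdoor paths from WebVisits to Conversion (paths whose first edge points into WebVisits):
  P1: WebVisits <- Seasonality -> Conversion
Condition 1 (no descendant of WebVisits in the set): holds — descendants of WebVisits are {BrandLoyalty, Conversion}; none are in {PriorPurchase}.
Condition 2 (every backdoor path blocked by {PriorPurchase}):
  P1: open — no interior node is in the conditioning set.
{PriorPurchase} does not satisfy the backdoor criterion.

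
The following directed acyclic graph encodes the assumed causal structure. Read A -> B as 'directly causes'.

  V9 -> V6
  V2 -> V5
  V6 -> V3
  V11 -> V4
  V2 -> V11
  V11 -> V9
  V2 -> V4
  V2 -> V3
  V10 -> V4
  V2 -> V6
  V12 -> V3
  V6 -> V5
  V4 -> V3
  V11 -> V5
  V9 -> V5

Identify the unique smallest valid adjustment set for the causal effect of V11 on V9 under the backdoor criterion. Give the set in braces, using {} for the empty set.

{}

Variables eligible for adjustment (non-descendants of V11, excluding V11 and V9): {V10, V12, V2}.
Backdoor paths from V11 to V9:
  P1: V11 <- V2 -> V6 <- V9
  P2: V11 <- V2 -> V6 -> V5 <- V9
  P3: V11 <- V2 -> V4 -> V3 <- V6 <- V9
  P4: V11 <- V2 -> V4 -> V3 <- V6 -> V5 <- V9
  P5: V11 <- V2 -> V5 <- V9
  P6: V11 <- V2 -> V5 <- V6 <- V9
  P7: V11 <- V2 -> V3 <- V6 <- V9
  P8: V11 <- V2 -> V3 <- V6 -> V5 <- V9
Each backdoor path contains an unconditioned collider, so every path is already blocked with the empty conditioning set:
  P1: blocked at collider V6 (neither it nor any descendant is in the conditioning set).
  P2: blocked at collider V5 (neither it nor any descendant is in the conditioning set).
  P3: blocked at collider V3 (neither it nor any descendant is in the conditioning set).
  P4: blocked at collider V3 (neither it nor any descendant is in the conditioning set).
  P5: blocked at collider V5 (neither it nor any descendant is in the conditioning set).
  P6: blocked at collider V5 (neither it nor any descendant is in the conditioning set).
  P7: blocked at collider V3 (neither it nor any descendant is in the conditioning set).
  P8: blocked at collider V3 (neither it nor any descendant is in the conditioning set).
The empty set is therefore the unique smallest valid set.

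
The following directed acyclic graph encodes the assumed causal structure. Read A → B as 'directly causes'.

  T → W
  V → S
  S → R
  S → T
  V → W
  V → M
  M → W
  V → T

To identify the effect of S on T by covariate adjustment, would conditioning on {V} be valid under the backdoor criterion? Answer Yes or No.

Backdoor paths from S to T (paths whose first edge points into S):
  P1: S <- V -> T
  P2: S <- V -> M -> W <- T
  P3: S <- V -> W <- T
Condition 1 (no descendant of S in the set): holds — descendants of S are {R, T, W}; none are in {V}.
Condition 2 (every backdoor path blocked by {V}):
  P1: blocked at fork node V ∈ conditioning set.
  P2: blocked at fork node V ∈ conditioning set.
  P3: blocked at fork node V ∈ conditioning set.
{V} satisfies the backdoor criterion.

Yes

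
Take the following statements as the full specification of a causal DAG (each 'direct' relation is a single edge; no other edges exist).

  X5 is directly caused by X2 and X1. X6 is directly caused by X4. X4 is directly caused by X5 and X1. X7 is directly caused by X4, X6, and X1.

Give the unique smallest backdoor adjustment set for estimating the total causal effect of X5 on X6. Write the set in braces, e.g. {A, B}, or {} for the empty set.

Variables eligible for adjustment (non-descendants of X5, excluding X5 and X6): {X1, X2}.
Backdoor paths from X5 to X6:
  P1: X5 <- X1 -> X4 -> X6
  P2: X5 <- X1 -> X4 -> X7 <- X6
  P3: X5 <- X1 -> X7 <- X4 -> X6
  P4: X5 <- X1 -> X7 <- X6
The empty set is not sufficient: P1 (X5 <- X1 -> X4 -> X6) has no collider blocking it and no conditioned non-collider, so it is open.
Try {X1}:
  P1: blocked at fork node X1 ∈ conditioning set.
  P2: blocked at fork node X1 ∈ conditioning set.
  P3: blocked at fork node X1 ∈ conditioning set.
  P4: blocked at fork node X1 ∈ conditioning set.
{X1} contains no descendant of X5 and blocks every backdoor path.
No other singleton works — e.g. {X2} leaves P1 open — so {X1} is the unique smallest valid adjustment set.

{X1}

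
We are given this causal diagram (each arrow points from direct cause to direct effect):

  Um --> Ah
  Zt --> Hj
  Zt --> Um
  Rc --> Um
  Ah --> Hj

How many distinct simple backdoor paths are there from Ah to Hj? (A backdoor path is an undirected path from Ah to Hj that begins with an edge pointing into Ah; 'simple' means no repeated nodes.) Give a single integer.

1

A backdoor path from Ah to Hj is any simple undirected path whose first edge points into Ah (i.e. leaves Ah via a parent).
Parents of Ah: {Um}.
Enumerating:
  P1: Ah <- Um <- Zt -> Hj
That exhausts the simple backdoor paths. Count: 1.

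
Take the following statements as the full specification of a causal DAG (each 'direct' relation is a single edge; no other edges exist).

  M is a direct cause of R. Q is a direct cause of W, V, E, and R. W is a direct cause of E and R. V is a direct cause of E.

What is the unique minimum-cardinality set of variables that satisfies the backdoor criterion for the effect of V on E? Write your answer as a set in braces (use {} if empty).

Variables eligible for adjustment (non-descendants of V, excluding V and E): {M, Q, R, W}.
Backdoor paths from V to E:
  P1: V <- Q -> W -> E
  P2: V <- Q -> E
  P3: V <- Q -> R <- W -> E
The empty set is not sufficient: P1 (V <- Q -> W -> E) has no collider blocking it and no conditioned non-collider, so it is open.
Try {Q}:
  P1: blocked at fork node Q ∈ conditioning set.
  P2: blocked at fork node Q ∈ conditioning set.
  P3: blocked at fork node Q ∈ conditioning set.
{Q} contains no descendant of V and blocks every backdoor path.
No other singleton works — e.g. {M} leaves P1 open — so {Q} is the unique smallest valid adjustment set.

{Q}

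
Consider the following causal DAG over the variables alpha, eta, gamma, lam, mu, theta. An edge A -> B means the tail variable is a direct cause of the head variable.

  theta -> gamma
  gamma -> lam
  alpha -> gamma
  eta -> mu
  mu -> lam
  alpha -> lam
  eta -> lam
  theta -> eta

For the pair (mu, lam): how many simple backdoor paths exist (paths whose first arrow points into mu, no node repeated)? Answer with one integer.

A backdoor path from mu to lam is any simple undirected path whose first edge points into mu (i.e. leaves mu via a parent).
Parents of mu: {eta}.
Enumerating:
  P1: mu <- eta <- theta -> gamma <- alpha -> lam
  P2: mu <- eta <- theta -> gamma -> lam
  P3: mu <- eta -> lam
That exhausts the simple backdoor paths. Count: 3.

3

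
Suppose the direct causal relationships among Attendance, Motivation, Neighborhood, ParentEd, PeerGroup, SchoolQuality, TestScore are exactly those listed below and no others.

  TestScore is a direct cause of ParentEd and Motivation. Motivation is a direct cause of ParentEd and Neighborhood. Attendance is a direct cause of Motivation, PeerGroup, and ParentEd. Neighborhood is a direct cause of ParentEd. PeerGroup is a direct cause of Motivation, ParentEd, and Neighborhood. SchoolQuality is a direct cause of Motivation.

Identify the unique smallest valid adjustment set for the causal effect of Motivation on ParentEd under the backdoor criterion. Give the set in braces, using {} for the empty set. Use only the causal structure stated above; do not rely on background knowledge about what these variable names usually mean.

Variables eligible for adjustment (non-descendants of Motivation, excluding Motivation and ParentEd): {Attendance, PeerGroup, SchoolQuality, TestScore}.
Backdoor paths from Motivation to ParentEd:
  P1: Motivation <- TestScore -> ParentEd
  P2: Motivation <- Attendance -> PeerGroup -> Neighborhood -> ParentEd
  P3: Motivation <- Attendance -> PeerGroup -> ParentEd
  P4: Motivation <- Attendance -> ParentEd
  P5: Motivation <- PeerGroup <- Attendance -> ParentEd
  P6: Motivation <- PeerGroup -> Neighborhood -> ParentEd
  P7: Motivation <- PeerGroup -> ParentEd
The empty set is not sufficient: P1 (Motivation <- TestScore -> ParentEd) has no collider blocking it and no conditioned non-collider, so it is open.
Try {Attendance, PeerGroup, TestScore}:
  P1: blocked at fork node TestScore ∈ conditioning set.
  P2: blocked at fork node Attendance ∈ conditioning set.
  P3: blocked at fork node Attendance ∈ conditioning set.
  P4: blocked at fork node Attendance ∈ conditioning set.
  P5: blocked at chain node PeerGroup ∈ conditioning set.
  P6: blocked at fork node PeerGroup ∈ conditioning set.
  P7: blocked at fork node PeerGroup ∈ conditioning set.
{Attendance, PeerGroup, TestScore} contains no descendant of Motivation and blocks every backdoor path.
Every element of {Attendance, PeerGroup, TestScore} is needed (dropping Attendance leaves P4 open; dropping PeerGroup leaves P6 open; dropping TestScore leaves P1 open), so no proper subset is valid.
Among all size-3 subsets of the eligible variables, only {Attendance, PeerGroup, TestScore} blocks every backdoor path, so it is the unique smallest valid adjustment set.

{Attendance, PeerGroup, TestScore}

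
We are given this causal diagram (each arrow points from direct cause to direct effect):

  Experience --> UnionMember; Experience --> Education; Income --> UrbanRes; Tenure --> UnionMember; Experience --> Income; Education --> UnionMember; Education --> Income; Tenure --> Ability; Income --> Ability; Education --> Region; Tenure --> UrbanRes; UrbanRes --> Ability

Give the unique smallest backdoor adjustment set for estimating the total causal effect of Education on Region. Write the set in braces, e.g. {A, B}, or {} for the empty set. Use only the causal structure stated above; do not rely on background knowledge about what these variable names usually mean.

Variables eligible for adjustment (non-descendants of Education, excluding Education and Region): {Experience, Tenure}.
Backdoor paths from Education to Region:
  (none)
With no backdoor paths the empty set already satisfies the criterion, and it is trivially minimal.

{}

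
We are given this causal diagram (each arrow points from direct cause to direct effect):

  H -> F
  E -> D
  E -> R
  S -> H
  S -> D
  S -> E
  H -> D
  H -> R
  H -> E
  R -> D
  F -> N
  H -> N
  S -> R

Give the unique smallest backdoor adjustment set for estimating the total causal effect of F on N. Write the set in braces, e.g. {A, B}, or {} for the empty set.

Variables eligible for adjustment (non-descendants of F, excluding F and N): {D, E, H, R, S}.
Backdoor paths from F to N:
  P1: F <- H -> N
The empty set is not sufficient: P1 (F <- H -> N) has no collider blocking it and no conditioned non-collider, so it is open.
Try {H}:
  P1: blocked at fork node H ∈ conditioning set.
{H} contains no descendant of F and blocks every backdoor path.
No other singleton works — e.g. {S} leaves P1 open — so {H} is the unique smallest valid adjustment set.

{H}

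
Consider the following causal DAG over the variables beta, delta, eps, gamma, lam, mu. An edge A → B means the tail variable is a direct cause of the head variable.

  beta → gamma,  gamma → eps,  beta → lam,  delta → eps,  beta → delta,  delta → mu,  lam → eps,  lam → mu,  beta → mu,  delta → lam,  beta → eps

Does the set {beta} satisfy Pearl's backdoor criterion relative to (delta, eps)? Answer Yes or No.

Yes

Backdoor paths from delta to eps (paths whose first edge points into delta):
  P1: delta <- beta -> gamma -> eps
  P2: delta <- beta -> lam -> eps
  P3: delta <- beta -> eps
  P4: delta <- beta -> mu <- lam -> eps
Condition 1 (no descendant of delta in the set): holds — descendants of delta are {eps, lam, mu}; none are in {beta}.
Condition 2 (every backdoor path blocked by {beta}):
  P1: blocked at fork node beta ∈ conditioning set.
  P2: blocked at fork node beta ∈ conditioning set.
  P3: blocked at fork node beta ∈ conditioning set.
  P4: blocked at fork node beta ∈ conditioning set.
{beta} satisfies the backdoor criterion.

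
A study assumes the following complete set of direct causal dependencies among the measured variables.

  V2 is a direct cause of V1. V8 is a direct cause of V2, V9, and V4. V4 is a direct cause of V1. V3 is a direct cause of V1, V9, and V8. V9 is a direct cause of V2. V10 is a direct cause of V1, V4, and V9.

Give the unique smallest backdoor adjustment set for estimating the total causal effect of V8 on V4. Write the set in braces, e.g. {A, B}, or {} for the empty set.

{}

Variables eligible for adjustment (non-descendants of V8, excluding V8 and V4): {V10, V3}.
Backdoor paths from V8 to V4:
  P1: V8 <- V3 -> V9 <- V10 -> V4
  P2: V8 <- V3 -> V9 <- V10 -> V1 <- V4
  P3: V8 <- V3 -> V9 -> V2 -> V1 <- V10 -> V4
  P4: V8 <- V3 -> V9 -> V2 -> V1 <- V4
  P5: V8 <- V3 -> V1 <- V10 -> V4
  P6: V8 <- V3 -> V1 <- V4
  P7: V8 <- V3 -> V1 <- V2 <- V9 <- V10 -> V4
Each backdoor path contains an unconditioned collider, so every path is already blocked with the empty conditioning set:
  P1: blocked at collider V9 (neither it nor any descendant is in the conditioning set).
  P2: blocked at collider V9 (neither it nor any descendant is in the conditioning set).
  P3: blocked at collider V1 (neither it nor any descendant is in the conditioning set).
  P4: blocked at collider V1 (neither it nor any descendant is in the conditioning set).
  P5: blocked at collider V1 (neither it nor any descendant is in the conditioning set).
  P6: blocked at collider V1 (neither it nor any descendant is in the conditioning set).
  P7: blocked at collider V1 (neither it nor any descendant is in the conditioning set).
The empty set is therefore the unique smallest valid set.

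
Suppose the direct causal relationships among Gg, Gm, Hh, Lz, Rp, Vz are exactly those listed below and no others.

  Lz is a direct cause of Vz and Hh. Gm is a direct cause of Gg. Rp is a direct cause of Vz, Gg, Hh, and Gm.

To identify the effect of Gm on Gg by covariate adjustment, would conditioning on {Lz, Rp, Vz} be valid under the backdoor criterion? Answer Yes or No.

Yes

Backdoor paths from Gm to Gg (paths whose first edge points into Gm):
  P1: Gm <- Rp -> Gg
Condition 1 (no descendant of Gm in the set): holds — descendants of Gm are {Gg}; none are in {Lz, Rp, Vz}.
Condition 2 (every backdoor path blocked by {Lz, Rp, Vz}):
  P1: blocked at fork node Rp ∈ conditioning set.
{Lz, Rp, Vz} satisfies the backdoor criterion.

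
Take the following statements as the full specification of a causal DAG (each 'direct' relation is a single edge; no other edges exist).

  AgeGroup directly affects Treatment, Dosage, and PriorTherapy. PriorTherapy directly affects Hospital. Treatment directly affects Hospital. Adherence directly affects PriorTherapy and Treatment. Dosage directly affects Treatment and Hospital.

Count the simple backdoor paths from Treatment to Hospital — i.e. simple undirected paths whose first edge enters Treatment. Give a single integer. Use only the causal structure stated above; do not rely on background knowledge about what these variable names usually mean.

6

A backdoor path from Treatment to Hospital is any simple undirected path whose first edge points into Treatment (i.e. leaves Treatment via a parent).
Parents of Treatment: {Adherence, AgeGroup, Dosage}.
Enumerating:
  P1: Treatment <- AgeGroup -> Dosage -> Hospital
  P2: Treatment <- AgeGroup -> PriorTherapy -> Hospital
  P3: Treatment <- Dosage <- AgeGroup -> PriorTherapy -> Hospital
  P4: Treatment <- Dosage -> Hospital
  P5: Treatment <- Adherence -> PriorTherapy <- AgeGroup -> Dosage -> Hospital
  P6: Treatment <- Adherence -> PriorTherapy -> Hospital
That exhausts the simple backdoor paths. Count: 6.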